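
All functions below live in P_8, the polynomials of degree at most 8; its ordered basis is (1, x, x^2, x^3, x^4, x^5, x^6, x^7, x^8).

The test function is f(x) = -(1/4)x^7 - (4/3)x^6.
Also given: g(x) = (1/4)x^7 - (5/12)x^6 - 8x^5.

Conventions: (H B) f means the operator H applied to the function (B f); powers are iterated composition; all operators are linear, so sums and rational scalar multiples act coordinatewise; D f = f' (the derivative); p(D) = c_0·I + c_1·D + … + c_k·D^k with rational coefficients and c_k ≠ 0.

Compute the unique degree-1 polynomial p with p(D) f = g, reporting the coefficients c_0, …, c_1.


D^0 f = -(1/4)x^7 - (4/3)x^6
D^1 f = -(7/4)x^6 - 8x^5
matching coefficients of g against c_0 f + c_1 Df + … from the top degree down determines the c_i
solution: c_0 = -1, c_1 = 1

p(D) = -I + D, i.e. c_0 = -1, c_1 = 1


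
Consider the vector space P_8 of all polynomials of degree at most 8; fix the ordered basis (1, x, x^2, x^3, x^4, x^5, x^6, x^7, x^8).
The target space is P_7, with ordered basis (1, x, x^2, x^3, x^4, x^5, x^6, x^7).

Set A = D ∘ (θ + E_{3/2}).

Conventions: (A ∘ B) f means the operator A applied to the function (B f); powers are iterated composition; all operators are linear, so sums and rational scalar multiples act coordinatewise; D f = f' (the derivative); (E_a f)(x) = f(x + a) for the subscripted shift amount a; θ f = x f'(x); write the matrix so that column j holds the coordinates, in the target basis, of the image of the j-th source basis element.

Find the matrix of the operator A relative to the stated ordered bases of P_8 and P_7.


image of 1: 0
image of x: 2
image of x^2: 6x + 3
image of x^3: 12x^2 + 9x + 27/4
image of x^4: 20x^3 + 18x^2 + 27x + 27/2
image of x^5: 30x^4 + 30x^3 + (135/2)x^2 + (135/2)x + 405/16
image of x^6: 42x^5 + 45x^4 + 135x^3 + (405/2)x^2 + (1215/8)x + 729/16
image of x^7: 56x^6 + 63x^5 + (945/4)x^4 + (945/2)x^3 + (8505/16)x^2 + (5103/16)x + 5103/64
image of x^8: 72x^7 + 84x^6 + 378x^5 + 945x^4 + (2835/2)x^3 + (5103/4)x^2 + (5103/8)x + 2187/16
each image's coordinates form column j of the matrix

the matrix is [[0, 2, 3, 27/4, 27/2, 405/16, 729/16, 5103/64, 2187/16]; [0, 0, 6, 9, 27, 135/2, 1215/8, 5103/16, 5103/8]; [0, 0, 0, 12, 18, 135/2, 405/2, 8505/16, 5103/4]; [0, 0, 0, 0, 20, 30, 135, 945/2, 2835/2]; [0, 0, 0, 0, 0, 30, 45, 945/4, 945]; [0, 0, 0, 0, 0, 0, 42, 63, 378]; [0, 0, 0, 0, 0, 0, 0, 56, 84]; [0, 0, 0, 0, 0, 0, 0, 0, 72]] (rows listed top to bottom)


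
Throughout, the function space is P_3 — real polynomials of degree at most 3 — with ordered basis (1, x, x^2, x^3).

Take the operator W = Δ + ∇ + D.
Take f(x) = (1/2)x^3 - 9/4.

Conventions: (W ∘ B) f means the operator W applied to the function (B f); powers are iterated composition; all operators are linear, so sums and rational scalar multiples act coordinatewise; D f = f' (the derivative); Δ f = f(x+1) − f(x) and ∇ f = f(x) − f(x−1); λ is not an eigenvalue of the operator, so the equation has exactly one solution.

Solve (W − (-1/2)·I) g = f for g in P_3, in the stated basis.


g(x) = x^3 - 18x^2 + 216x - 2609/2

write g with unknown coordinates in the stated basis and equate coefficients in (W − (-1/2)·I) g = f
solving from the highest basis element down gives g = x^3 - 18x^2 + 216x - 2609/2
check: W g = 9x^2 - 108x + 650
so W g − (-1/2)·g = (1/2)x^3 - 9/4 = f ✓


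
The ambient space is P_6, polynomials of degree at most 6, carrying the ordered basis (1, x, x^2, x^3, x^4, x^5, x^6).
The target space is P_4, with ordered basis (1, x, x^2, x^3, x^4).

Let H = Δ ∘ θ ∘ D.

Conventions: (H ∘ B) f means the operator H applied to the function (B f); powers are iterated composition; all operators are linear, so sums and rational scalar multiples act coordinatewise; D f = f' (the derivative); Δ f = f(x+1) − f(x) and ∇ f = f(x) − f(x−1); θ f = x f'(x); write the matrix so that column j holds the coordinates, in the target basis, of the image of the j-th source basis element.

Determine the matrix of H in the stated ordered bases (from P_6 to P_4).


the matrix is [[0, 0, 2, 6, 12, 20, 30]; [0, 0, 0, 12, 36, 80, 150]; [0, 0, 0, 0, 36, 120, 300]; [0, 0, 0, 0, 0, 80, 300]; [0, 0, 0, 0, 0, 0, 150]] (rows listed top to bottom)

image of 1: 0
image of x: 0
image of x^2: 2
image of x^3: 12x + 6
image of x^4: 36x^2 + 36x + 12
image of x^5: 80x^3 + 120x^2 + 80x + 20
image of x^6: 150x^4 + 300x^3 + 300x^2 + 150x + 30
each image's coordinates form column j of the matrix


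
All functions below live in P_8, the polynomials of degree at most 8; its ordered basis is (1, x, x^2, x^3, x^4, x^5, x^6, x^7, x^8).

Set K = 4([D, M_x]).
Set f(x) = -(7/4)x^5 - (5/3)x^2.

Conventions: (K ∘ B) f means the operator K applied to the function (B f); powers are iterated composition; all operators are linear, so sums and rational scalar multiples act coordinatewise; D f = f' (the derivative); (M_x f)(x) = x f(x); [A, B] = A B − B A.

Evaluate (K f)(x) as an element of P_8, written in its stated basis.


M_x f = -(7/4)x^6 - (5/3)x^3
D M_x f = -(21/2)x^5 - 5x^2
D f = -(35/4)x^4 - (10/3)x
M_x D f = -(35/4)x^5 - (10/3)x^2
[D, M_x] f = -(7/4)x^5 - (5/3)x^2
(4([D, M_x])) f = -7x^5 - (20/3)x^2

the result is g(x) = -7x^5 - (20/3)x^2


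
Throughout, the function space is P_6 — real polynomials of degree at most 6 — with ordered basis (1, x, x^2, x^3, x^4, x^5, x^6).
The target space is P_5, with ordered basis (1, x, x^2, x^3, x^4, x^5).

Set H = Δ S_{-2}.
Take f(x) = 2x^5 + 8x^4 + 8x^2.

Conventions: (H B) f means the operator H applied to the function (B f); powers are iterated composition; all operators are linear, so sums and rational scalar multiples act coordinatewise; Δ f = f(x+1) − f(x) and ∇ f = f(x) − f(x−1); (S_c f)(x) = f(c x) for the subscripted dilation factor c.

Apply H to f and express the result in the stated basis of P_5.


S_{-2} f = -64x^5 + 128x^4 + 32x^2
Δ S_{-2} f = -320x^4 - 128x^3 + 128x^2 + 256x + 96

g(x) = -320x^4 - 128x^3 + 128x^2 + 256x + 96


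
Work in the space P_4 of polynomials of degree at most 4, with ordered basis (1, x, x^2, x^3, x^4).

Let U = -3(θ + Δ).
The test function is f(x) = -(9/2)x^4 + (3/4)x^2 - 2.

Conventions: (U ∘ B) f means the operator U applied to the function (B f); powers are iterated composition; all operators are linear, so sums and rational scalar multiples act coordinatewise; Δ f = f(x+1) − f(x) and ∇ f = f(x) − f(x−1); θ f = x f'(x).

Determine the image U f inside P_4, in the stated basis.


g(x) = 54x^4 + 54x^3 + (153/2)x^2 + (99/2)x + 45/4

θ f = -18x^4 + (3/2)x^2
Δ f = -18x^3 - 27x^2 - (33/2)x - 15/4
(θ + Δ) f = -18x^4 - 18x^3 - (51/2)x^2 - (33/2)x - 15/4
(-3(θ + Δ)) f = 54x^4 + 54x^3 + (153/2)x^2 + (99/2)x + 45/4


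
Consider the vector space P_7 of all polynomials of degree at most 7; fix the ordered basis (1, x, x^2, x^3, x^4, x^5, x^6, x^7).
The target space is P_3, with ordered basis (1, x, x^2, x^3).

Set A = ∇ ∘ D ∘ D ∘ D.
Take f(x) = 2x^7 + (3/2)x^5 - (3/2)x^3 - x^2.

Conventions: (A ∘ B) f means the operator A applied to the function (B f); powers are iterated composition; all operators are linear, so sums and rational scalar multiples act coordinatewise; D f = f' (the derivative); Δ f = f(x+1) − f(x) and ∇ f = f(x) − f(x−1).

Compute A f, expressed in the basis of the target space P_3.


D f = 14x^6 + (15/2)x^4 - (9/2)x^2 - 2x
D D f = 84x^5 + 30x^3 - 9x - 2
D D D f = 420x^4 + 90x^2 - 9
∇ (D ∘ D) D f = 1680x^3 - 2520x^2 + 1860x - 510

the result is g(x) = 1680x^3 - 2520x^2 + 1860x - 510


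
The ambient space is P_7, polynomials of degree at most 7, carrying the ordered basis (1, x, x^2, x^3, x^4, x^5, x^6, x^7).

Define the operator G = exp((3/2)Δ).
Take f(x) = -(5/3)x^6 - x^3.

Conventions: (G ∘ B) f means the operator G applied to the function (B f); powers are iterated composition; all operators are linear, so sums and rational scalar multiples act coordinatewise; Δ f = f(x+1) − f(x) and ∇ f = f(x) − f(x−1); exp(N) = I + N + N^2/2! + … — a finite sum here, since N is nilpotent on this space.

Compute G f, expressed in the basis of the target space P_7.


the result is g(x) = -(5/3)x^6 - 15x^5 - (375/4)x^4 - (777/2)x^3 - (17097/16)x^2 - (28635/16)x - 89209/64

order-1 term: -15x^5 - (75/2)x^4 - 50x^3 - 42x^2 - (39/2)x - 4
order-2 term: -(225/4)x^4 - 225x^3 - (1575/4)x^2 - (1377/4)x - 123
order-3 term: -(225/2)x^3 - (2025/4)x^2 - (3375/4)x - 4077/8
order-4 term: -(2025/16)x^2 - (2025/4)x - 8775/16
order-5 term: -(1215/16)x - 6075/32
order-6 term: -1215/64
the series for exp((3/2)Δ) f terminates at order 6
exp((3/2)Δ) f = -(5/3)x^6 - 15x^5 - (375/4)x^4 - (777/2)x^3 - (17097/16)x^2 - (28635/16)x - 89209/64


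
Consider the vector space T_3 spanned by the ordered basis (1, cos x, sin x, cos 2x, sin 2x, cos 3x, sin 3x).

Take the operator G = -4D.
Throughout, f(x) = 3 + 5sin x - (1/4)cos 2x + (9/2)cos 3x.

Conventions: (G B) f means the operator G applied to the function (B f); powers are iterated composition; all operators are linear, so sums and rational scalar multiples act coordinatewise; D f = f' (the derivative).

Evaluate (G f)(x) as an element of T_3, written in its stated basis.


D f = 5cos x + (1/2)sin 2x - (27/2)sin 3x
(-4D) f = -20cos x - 2sin 2x + 54sin 3x

g(x) = -20cos x - 2sin 2x + 54sin 3x


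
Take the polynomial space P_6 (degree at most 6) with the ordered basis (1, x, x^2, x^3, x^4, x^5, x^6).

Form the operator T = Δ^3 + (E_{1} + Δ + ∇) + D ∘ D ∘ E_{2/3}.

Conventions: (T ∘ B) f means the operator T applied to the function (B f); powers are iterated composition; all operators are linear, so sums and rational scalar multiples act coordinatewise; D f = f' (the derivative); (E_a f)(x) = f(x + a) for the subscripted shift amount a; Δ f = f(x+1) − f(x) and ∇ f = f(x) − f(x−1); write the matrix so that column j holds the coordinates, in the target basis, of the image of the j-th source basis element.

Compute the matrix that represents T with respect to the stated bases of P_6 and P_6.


the matrix is [[1, 3, 3, 13, 127/3, 4291/27, 14767/27]; [0, 1, 6, 9, 52, 635/3, 8582/9]; [0, 0, 1, 9, 18, 130, 635]; [0, 0, 0, 1, 12, 30, 260]; [0, 0, 0, 0, 1, 15, 45]; [0, 0, 0, 0, 0, 1, 18]; [0, 0, 0, 0, 0, 0, 1]] (rows listed top to bottom)

image of 1: 1
image of x: x + 3
image of x^2: x^2 + 6x + 3
image of x^3: x^3 + 9x^2 + 9x + 13
image of x^4: x^4 + 12x^3 + 18x^2 + 52x + 127/3
image of x^5: x^5 + 15x^4 + 30x^3 + 130x^2 + (635/3)x + 4291/27
image of x^6: x^6 + 18x^5 + 45x^4 + 260x^3 + 635x^2 + (8582/9)x + 14767/27
each image's coordinates form column j of the matrix


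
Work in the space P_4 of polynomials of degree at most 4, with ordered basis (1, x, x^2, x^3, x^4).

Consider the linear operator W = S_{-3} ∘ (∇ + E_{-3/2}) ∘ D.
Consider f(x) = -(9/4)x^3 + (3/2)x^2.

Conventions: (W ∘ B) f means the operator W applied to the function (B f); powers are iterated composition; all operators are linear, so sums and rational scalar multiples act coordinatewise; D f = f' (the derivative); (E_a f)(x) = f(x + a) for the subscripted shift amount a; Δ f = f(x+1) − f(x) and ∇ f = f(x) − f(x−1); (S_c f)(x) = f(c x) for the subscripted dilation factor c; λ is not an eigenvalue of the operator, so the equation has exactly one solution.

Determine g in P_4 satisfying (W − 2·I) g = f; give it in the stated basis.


write g with unknown coordinates in the stated basis and equate coefficients in (W − 2·I) g = f
solving from the highest basis element down gives g = (9/8)x^3 + (231/16)x^2 - (153/4)x - 1551/64
check: W g = (243/8)x^2 - (153/2)x - 1551/32
so W g − 2·g = -(9/4)x^3 + (3/2)x^2 = f ✓

the image equals g(x) = (9/8)x^3 + (231/16)x^2 - (153/4)x - 1551/64


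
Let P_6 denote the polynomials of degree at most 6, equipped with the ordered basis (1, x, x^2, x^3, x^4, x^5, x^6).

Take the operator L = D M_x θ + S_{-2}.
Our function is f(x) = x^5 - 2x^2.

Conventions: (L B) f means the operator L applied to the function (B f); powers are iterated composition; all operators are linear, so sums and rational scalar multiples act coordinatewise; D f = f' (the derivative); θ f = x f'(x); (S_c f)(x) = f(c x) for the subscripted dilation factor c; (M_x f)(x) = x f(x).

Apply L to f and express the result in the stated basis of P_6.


g(x) = -2x^5 - 20x^2

θ f = 5x^5 - 4x^2
M_x θ f = 5x^6 - 4x^3
D M_x θ f = 30x^5 - 12x^2
S_{-2} f = -32x^5 - 8x^2
(D M_x θ + S_{-2}) f = -2x^5 - 20x^2


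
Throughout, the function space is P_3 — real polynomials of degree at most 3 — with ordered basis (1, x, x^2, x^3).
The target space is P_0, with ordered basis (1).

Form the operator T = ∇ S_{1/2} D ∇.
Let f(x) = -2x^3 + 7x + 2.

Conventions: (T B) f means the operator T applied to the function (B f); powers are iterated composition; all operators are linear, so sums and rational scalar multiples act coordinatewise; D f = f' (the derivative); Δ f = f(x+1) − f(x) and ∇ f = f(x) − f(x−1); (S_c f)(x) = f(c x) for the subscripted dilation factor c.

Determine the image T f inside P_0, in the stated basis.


g(x) = -6

∇ f = -6x^2 + 6x + 5
D ∇ f = -12x + 6
S_{1/2} D ∇ f = -6x + 6
∇ S_{1/2} D ∇ f = -6


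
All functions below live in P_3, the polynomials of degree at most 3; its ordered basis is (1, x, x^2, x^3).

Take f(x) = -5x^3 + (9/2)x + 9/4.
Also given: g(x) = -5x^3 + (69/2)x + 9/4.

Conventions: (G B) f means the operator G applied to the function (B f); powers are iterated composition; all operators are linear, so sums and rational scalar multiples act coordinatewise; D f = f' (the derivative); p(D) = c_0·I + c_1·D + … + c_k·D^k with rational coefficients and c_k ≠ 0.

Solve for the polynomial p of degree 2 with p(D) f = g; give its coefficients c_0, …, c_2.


c_0 = 1, c_1 = 0, c_2 = -1

D^0 f = -5x^3 + (9/2)x + 9/4
D^1 f = -15x^2 + 9/2
D^2 f = -30x
matching coefficients of g against c_0 f + c_1 Df + … from the top degree down determines the c_i
solution: c_0 = 1, c_1 = 0, c_2 = -1


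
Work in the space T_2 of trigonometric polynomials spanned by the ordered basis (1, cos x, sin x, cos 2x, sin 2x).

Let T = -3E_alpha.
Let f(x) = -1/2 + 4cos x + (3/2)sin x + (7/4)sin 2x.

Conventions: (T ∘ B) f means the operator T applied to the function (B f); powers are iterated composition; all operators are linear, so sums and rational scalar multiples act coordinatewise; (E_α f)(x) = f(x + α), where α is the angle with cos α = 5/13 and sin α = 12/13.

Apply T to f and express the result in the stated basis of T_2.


E_alpha f = -1/2 + (38/13)cos x - (81/26)sin x + (210/169)cos 2x - (833/676)sin 2x
(-3E_alpha) f = 3/2 - (114/13)cos x + (243/26)sin x - (630/169)cos 2x + (2499/676)sin 2x

the result is g(x) = 3/2 - (114/13)cos x + (243/26)sin x - (630/169)cos 2x + (2499/676)sin 2x


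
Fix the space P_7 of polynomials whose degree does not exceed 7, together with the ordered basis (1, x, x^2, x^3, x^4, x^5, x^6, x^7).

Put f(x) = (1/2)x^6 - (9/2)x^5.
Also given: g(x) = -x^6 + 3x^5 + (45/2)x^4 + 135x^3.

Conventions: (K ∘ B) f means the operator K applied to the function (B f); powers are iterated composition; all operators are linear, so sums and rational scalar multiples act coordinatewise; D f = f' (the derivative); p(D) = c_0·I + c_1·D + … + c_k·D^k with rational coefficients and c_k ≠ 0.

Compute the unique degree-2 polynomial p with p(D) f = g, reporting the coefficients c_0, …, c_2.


D^0 f = (1/2)x^6 - (9/2)x^5
D^1 f = 3x^5 - (45/2)x^4
D^2 f = 15x^4 - 90x^3
matching coefficients of g against c_0 f + c_1 Df + … from the top degree down determines the c_i
solution: c_0 = -2, c_1 = -2, c_2 = -3/2

p(D) = -2·I − 2·D − (3/2)·D^2, i.e. c_0 = -2, c_1 = -2, c_2 = -3/2


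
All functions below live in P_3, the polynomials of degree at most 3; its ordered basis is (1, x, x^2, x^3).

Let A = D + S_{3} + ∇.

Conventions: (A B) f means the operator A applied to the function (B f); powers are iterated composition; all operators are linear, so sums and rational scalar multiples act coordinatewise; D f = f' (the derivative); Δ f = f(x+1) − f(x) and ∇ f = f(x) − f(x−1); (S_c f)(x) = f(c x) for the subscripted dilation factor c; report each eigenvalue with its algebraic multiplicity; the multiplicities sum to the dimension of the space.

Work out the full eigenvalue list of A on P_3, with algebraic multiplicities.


λ = 1 (multiplicity 1), λ = 3 (multiplicity 1), λ = 9 (multiplicity 1), λ = 27 (multiplicity 1)

image of 1: 1
image of x: 3x + 2
image of x^2: 9x^2 + 4x - 1
image of x^3: 27x^3 + 6x^2 - 3x + 1
the matrix is upper triangular; its diagonal is (1, 3, 9, 27)
for a triangular matrix the eigenvalues are the diagonal entries, with algebraic multiplicity their repetition count


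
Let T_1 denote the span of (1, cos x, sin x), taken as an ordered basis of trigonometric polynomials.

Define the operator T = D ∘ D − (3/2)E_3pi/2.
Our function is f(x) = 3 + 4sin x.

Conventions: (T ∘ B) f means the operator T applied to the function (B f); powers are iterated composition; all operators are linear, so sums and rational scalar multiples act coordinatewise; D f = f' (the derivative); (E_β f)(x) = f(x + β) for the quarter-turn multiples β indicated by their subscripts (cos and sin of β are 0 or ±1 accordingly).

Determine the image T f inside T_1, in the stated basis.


D f = 4cos x
D D f = -4sin x
E_3pi/2 f = 3 - 4cos x
(-(3/2)E_3pi/2) f = -9/2 + 6cos x
(D ∘ D − (3/2)E_3pi/2) f = -9/2 + 6cos x - 4sin x

the image equals g(x) = -9/2 + 6cos x - 4sin x


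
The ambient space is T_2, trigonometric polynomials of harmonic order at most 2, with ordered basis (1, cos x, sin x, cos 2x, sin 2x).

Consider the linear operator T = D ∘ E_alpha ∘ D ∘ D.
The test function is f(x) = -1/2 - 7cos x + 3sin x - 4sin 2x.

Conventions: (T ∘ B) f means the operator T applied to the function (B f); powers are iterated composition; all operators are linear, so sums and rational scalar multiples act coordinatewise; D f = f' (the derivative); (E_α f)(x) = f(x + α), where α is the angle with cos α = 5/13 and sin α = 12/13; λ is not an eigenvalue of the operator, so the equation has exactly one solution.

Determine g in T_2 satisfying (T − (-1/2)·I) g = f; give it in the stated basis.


g(x) = -1 - (458/113)cos x + (362/113)sin x + (15232/47273)cos 2x - (16712/47273)sin 2x

write g with unknown coordinates in the stated basis and equate coefficients in (T − (-1/2)·I) g = f
solving from the highest basis element down gives g = -1 - (458/113)cos x + (362/113)sin x + (15232/47273)cos 2x - (16712/47273)sin 2x
check: T g = -(562/113)cos x + (158/113)sin x - (7616/47273)cos 2x - (180736/47273)sin 2x
so T g − (-1/2)·g = -1/2 - 7cos x + 3sin x - 4sin 2x = f ✓


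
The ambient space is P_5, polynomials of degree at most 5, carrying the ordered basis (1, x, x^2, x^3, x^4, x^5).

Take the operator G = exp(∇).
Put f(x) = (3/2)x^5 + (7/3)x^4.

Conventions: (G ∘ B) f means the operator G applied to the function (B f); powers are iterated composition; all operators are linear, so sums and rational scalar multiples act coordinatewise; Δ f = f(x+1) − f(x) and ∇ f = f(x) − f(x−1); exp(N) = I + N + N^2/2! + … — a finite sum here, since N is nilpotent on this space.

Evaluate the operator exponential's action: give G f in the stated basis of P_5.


the image equals g(x) = (3/2)x^5 + (59/6)x^4 + (28/3)x^3 - 15x^2 - (11/6)x + 16/3

order-1 term: (15/2)x^4 - (17/3)x^3 + x^2 + (11/6)x - 5/6
order-2 term: 15x^3 - 31x^2 + (49/2)x - 37/6
order-3 term: 15x^2 - (107/3)x + 47/2
order-4 term: (15/2)x - 38/3
order-5 term: 3/2
the series for exp(∇) f terminates at order 5
exp(∇) f = (3/2)x^5 + (59/6)x^4 + (28/3)x^3 - 15x^2 - (11/6)x + 16/3


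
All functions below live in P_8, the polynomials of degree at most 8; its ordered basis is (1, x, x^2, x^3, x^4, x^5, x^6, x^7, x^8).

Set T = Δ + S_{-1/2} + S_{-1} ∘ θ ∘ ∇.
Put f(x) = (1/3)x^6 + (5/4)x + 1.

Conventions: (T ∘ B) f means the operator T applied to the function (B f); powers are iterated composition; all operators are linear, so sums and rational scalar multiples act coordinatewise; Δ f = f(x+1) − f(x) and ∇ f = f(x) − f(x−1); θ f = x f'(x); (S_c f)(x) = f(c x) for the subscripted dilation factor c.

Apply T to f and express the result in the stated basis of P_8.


Δ f = 2x^5 + 5x^4 + (20/3)x^3 + 5x^2 + 2x + 19/12
S_{-1/2} f = (1/192)x^6 - (5/8)x + 1
∇ f = 2x^5 - 5x^4 + (20/3)x^3 - 5x^2 + 2x + 11/12
θ ∇ f = 10x^5 - 20x^4 + 20x^3 - 10x^2 + 2x
S_{-1} θ ∇ f = -10x^5 - 20x^4 - 20x^3 - 10x^2 - 2x
(Δ + S_{-1/2} + S_{-1} ∘ θ ∘ ∇) f = (1/192)x^6 - 8x^5 - 15x^4 - (40/3)x^3 - 5x^2 - (5/8)x + 31/12

the result is g(x) = (1/192)x^6 - 8x^5 - 15x^4 - (40/3)x^3 - 5x^2 - (5/8)x + 31/12


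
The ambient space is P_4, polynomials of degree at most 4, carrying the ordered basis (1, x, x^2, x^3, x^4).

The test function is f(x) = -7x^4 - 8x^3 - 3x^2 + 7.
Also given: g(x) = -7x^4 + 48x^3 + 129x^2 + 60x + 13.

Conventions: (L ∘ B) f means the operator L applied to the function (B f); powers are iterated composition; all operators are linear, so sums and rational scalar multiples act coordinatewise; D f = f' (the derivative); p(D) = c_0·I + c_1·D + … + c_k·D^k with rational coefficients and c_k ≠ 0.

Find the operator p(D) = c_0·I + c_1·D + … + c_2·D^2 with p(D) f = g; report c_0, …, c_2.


D^0 f = -7x^4 - 8x^3 - 3x^2 + 7
D^1 f = -28x^3 - 24x^2 - 6x
D^2 f = -84x^2 - 48x - 6
matching coefficients of g against c_0 f + c_1 Df + … from the top degree down determines the c_i
solution: c_0 = 1, c_1 = -2, c_2 = -1

c_0 = 1, c_1 = -2, c_2 = -1


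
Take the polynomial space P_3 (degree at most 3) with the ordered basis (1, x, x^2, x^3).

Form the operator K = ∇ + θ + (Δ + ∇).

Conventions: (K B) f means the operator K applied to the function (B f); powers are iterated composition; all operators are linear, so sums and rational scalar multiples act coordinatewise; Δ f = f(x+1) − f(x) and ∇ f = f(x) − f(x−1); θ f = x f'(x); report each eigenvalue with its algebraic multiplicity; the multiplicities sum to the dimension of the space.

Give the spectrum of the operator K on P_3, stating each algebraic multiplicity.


image of 1: 0
image of x: x + 3
image of x^2: 2x^2 + 6x - 1
image of x^3: 3x^3 + 9x^2 - 3x + 3
the matrix is upper triangular; its diagonal is (0, 1, 2, 3)
for a triangular matrix the eigenvalues are the diagonal entries, with algebraic multiplicity their repetition count

λ = 0 (multiplicity 1), λ = 1 (multiplicity 1), λ = 2 (multiplicity 1), λ = 3 (multiplicity 1)


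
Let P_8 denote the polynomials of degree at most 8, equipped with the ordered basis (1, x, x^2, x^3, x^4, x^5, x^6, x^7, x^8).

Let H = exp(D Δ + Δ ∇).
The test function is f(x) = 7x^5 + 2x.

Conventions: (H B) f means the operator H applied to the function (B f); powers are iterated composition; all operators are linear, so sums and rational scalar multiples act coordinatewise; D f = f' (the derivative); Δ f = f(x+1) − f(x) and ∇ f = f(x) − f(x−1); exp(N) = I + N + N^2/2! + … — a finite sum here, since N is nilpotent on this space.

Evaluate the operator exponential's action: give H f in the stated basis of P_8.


the image equals g(x) = 7x^5 + 280x^3 + 210x^2 + 1892x + 875

order-1 term: 280x^3 + 210x^2 + 210x + 35
order-2 term: 1680x + 840
the series for exp(D Δ + Δ ∇) f terminates at order 2
exp(D Δ + Δ ∇) f = 7x^5 + 280x^3 + 210x^2 + 1892x + 875


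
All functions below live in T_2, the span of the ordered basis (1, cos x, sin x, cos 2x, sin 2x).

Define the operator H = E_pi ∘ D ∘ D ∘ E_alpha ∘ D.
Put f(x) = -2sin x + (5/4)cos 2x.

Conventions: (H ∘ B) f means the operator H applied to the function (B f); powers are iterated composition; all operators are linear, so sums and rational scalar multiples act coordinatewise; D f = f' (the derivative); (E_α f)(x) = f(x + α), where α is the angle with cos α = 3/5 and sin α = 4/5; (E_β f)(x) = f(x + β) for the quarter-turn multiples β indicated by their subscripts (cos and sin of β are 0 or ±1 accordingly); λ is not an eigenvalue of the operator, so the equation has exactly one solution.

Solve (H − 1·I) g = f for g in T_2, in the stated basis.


write g with unknown coordinates in the stated basis and equate coefficients in (H − 1·I) g = f
solving from the highest basis element down gives g = (1/3)cos x + sin x + (835/4964)cos 2x + (70/1241)sin 2x
check: H g = (1/3)cos x - sin x + (1760/1241)cos 2x + (70/1241)sin 2x
so H g − 1·g = -2sin x + (5/4)cos 2x = f ✓

g(x) = (1/3)cos x + sin x + (835/4964)cos 2x + (70/1241)sin 2x


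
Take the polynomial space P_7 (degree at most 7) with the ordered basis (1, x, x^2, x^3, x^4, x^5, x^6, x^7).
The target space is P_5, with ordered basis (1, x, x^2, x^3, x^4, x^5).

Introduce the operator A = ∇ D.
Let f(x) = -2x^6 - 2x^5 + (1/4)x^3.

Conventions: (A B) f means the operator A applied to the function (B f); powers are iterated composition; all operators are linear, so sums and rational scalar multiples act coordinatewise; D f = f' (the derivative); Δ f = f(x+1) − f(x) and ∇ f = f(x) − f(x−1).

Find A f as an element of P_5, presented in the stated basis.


g(x) = -60x^4 + 80x^3 - 60x^2 + (43/2)x - 11/4

D f = -12x^5 - 10x^4 + (3/4)x^2
∇ D f = -60x^4 + 80x^3 - 60x^2 + (43/2)x - 11/4


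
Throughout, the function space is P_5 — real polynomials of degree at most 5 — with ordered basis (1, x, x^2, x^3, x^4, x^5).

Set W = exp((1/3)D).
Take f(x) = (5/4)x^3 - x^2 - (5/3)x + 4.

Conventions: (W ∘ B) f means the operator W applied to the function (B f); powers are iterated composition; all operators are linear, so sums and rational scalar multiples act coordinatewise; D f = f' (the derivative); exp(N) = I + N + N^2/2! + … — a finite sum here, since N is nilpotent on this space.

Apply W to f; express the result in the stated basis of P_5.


g(x) = (5/4)x^3 + (1/4)x^2 - (23/12)x + 365/108

order-1 term: (5/4)x^2 - (2/3)x - 5/9
order-2 term: (5/12)x - 1/9
order-3 term: 5/108
the series for exp((1/3)D) f terminates at order 3
exp((1/3)D) f = (5/4)x^3 + (1/4)x^2 - (23/12)x + 365/108


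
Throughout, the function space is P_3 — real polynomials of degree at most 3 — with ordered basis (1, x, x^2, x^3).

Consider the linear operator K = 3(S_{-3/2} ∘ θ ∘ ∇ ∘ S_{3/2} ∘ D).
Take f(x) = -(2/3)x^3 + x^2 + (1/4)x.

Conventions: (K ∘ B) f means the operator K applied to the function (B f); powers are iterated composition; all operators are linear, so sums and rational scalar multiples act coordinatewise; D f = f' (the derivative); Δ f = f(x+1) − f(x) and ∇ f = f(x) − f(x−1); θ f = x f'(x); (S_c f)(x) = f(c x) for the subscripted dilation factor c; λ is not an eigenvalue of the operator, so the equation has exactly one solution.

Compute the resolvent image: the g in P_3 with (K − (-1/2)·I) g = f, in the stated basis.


write g with unknown coordinates in the stated basis and equate coefficients in (K − (-1/2)·I) g = f
solving from the highest basis element down gives g = -(4/3)x^3 + 2x^2 - (323/2)x
check: K g = 81x
so K g − (-1/2)·g = -(2/3)x^3 + x^2 + (1/4)x = f ✓

the image equals g(x) = -(4/3)x^3 + 2x^2 - (323/2)x


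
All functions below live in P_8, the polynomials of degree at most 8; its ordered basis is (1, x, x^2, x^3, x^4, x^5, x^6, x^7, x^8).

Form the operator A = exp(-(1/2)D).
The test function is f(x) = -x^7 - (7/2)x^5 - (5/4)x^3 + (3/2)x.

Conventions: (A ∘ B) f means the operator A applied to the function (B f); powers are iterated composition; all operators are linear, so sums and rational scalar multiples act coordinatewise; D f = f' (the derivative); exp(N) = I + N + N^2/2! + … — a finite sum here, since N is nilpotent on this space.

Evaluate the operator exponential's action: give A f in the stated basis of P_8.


g(x) = -x^7 + (7/2)x^6 - (35/4)x^5 + (105/8)x^4 - (195/16)x^3 + (221/32)x^2 - (41/64)x - 61/128

order-1 term: (7/2)x^6 + (35/4)x^4 + (15/8)x^2 - 3/4
order-2 term: -(21/4)x^5 - (35/4)x^3 - (15/16)x
order-3 term: (35/8)x^4 + (35/8)x^2 + 5/32
order-4 term: -(35/16)x^3 - (35/32)x
order-5 term: (21/32)x^2 + 7/64
order-6 term: -(7/64)x
order-7 term: 1/128
the series for exp(-(1/2)D) f terminates at order 7
exp(-(1/2)D) f = -x^7 + (7/2)x^6 - (35/4)x^5 + (105/8)x^4 - (195/16)x^3 + (221/32)x^2 - (41/64)x - 61/128


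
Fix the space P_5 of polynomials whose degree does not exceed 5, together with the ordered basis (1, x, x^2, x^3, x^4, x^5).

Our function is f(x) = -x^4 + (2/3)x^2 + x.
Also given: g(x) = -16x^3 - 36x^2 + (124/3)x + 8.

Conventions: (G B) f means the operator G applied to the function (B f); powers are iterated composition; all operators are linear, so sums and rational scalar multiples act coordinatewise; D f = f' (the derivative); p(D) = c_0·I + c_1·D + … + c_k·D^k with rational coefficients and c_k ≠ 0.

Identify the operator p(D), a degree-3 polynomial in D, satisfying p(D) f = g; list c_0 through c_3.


p(D) = 4·D + 3·D^2 − (3/2)·D^3, i.e. c_0 = 0, c_1 = 4, c_2 = 3, c_3 = -3/2

D^0 f = -x^4 + (2/3)x^2 + x
D^1 f = -4x^3 + (4/3)x + 1
D^2 f = -12x^2 + 4/3
D^3 f = -24x
matching coefficients of g against c_0 f + c_1 Df + … from the top degree down determines the c_i
solution: c_0 = 0, c_1 = 4, c_2 = 3, c_3 = -3/2


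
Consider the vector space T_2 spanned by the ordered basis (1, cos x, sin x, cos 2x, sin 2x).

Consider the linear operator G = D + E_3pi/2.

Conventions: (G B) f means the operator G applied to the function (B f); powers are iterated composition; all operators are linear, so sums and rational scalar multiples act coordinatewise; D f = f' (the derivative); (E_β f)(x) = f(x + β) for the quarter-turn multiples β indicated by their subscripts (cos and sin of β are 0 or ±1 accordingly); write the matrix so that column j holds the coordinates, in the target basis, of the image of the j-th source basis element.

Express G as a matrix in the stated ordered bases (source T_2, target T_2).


the matrix is [[1, 0, 0, 0, 0]; [0, 0, 0, 0, 0]; [0, 0, 0, 0, 0]; [0, 0, 0, -1, 2]; [0, 0, 0, -2, -1]] (rows listed top to bottom)

image of 1: 1
image of cos x: 0
image of sin x: 0
image of cos 2x: -cos 2x - 2sin 2x
image of sin 2x: 2cos 2x - sin 2x
each image's coordinates form column j of the matrix


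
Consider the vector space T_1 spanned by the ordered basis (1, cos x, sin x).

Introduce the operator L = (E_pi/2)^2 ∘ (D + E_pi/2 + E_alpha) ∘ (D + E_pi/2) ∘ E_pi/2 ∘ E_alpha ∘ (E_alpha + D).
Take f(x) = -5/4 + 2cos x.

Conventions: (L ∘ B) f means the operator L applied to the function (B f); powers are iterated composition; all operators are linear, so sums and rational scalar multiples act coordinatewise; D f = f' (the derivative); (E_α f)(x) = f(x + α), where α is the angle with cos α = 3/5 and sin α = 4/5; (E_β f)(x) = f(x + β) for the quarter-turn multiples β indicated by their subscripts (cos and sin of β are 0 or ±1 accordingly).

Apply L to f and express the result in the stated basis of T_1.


E_alpha f = -5/4 + (6/5)cos x - (8/5)sin x
D f = -2sin x
(E_alpha + D) f = -5/4 + (6/5)cos x - (18/5)sin x
E_alpha (E_alpha + D) f = -5/4 - (54/25)cos x - (78/25)sin x
E_pi/2 E_alpha (E_alpha + D) f = -5/4 - (78/25)cos x + (54/25)sin x
D (E_pi/2 ∘ E_alpha) (E_alpha + D) f = (54/25)cos x + (78/25)sin x
E_pi/2 (E_pi/2 ∘ E_alpha) (E_alpha + D) f = -5/4 + (54/25)cos x + (78/25)sin x
(D + E_pi/2) (E_pi/2 ∘ E_alpha) (E_alpha + D) f = -5/4 + (108/25)cos x + (156/25)sin x
D ((D + E_pi/2) ∘ E_pi/2 ∘ E_alpha ∘ (E_alpha + D)) f = (156/25)cos x - (108/25)sin x
E_pi/2 ((D + E_pi/2) ∘ E_pi/2 ∘ E_alpha ∘ (E_alpha + D)) f = -5/4 + (156/25)cos x - (108/25)sin x
E_alpha ((D + E_pi/2) ∘ E_pi/2 ∘ E_alpha ∘ (E_alpha + D)) f = -5/4 + (948/125)cos x + (36/125)sin x
(D + E_pi/2 + E_alpha) ((D + E_pi/2) ∘ E_pi/2 ∘ E_alpha ∘ (E_alpha + D)) f = -5/2 + (2508/125)cos x - (1044/125)sin x
E_pi/2 (D + E_pi/2 + E_alpha) ((D + E_pi/2) ∘ E_pi/2 ∘ E_alpha ∘ (E_alpha + D)) f = -5/2 - (1044/125)cos x - (2508/125)sin x
E_pi/2 E_pi/2 (D + E_pi/2 + E_alpha) ((D + E_pi/2) ∘ E_pi/2 ∘ E_alpha ∘ (E_alpha + D)) f = -5/2 - (2508/125)cos x + (1044/125)sin x

g(x) = -5/2 - (2508/125)cos x + (1044/125)sin x


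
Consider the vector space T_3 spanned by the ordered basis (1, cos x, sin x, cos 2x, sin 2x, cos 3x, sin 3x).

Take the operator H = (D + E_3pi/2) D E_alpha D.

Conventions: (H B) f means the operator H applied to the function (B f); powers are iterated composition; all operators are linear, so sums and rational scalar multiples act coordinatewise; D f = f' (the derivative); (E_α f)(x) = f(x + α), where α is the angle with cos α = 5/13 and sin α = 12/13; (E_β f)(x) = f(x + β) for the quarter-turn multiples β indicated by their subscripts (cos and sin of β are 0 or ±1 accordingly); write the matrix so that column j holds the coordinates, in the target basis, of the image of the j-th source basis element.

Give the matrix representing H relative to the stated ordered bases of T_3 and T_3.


the matrix is [[0, 0, 0, 0, 0, 0, 0]; [0, 0, 0, 0, 0, 0, 0]; [0, 0, 0, 0, 0, 0, 0]; [0, 0, 0, 484/169, 1432/169, 0, 0]; [0, 0, 0, -1432/169, 484/169, 0, 0]; [0, 0, 0, 0, 0, -29808/2197, 73260/2197]; [0, 0, 0, 0, 0, -73260/2197, -29808/2197]] (rows listed top to bottom)

image of 1: 0
image of cos x: 0
image of sin x: 0
image of cos 2x: (484/169)cos 2x - (1432/169)sin 2x
image of sin 2x: (1432/169)cos 2x + (484/169)sin 2x
image of cos 3x: -(29808/2197)cos 3x - (73260/2197)sin 3x
image of sin 3x: (73260/2197)cos 3x - (29808/2197)sin 3x
each image's coordinates form column j of the matrix


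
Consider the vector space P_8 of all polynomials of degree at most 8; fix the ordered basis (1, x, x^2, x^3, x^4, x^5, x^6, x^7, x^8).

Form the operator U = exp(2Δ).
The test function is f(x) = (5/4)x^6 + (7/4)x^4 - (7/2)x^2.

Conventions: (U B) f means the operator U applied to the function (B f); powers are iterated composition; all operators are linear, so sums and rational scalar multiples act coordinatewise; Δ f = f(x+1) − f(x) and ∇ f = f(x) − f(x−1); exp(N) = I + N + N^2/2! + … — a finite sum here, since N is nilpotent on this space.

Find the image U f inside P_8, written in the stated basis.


order-1 term: 15x^5 + (75/2)x^4 + 64x^3 + (117/2)x^2 + 15x - 1
order-2 term: 75x^4 + 300x^3 + 567x^2 + 534x + 190
order-3 term: 200x^3 + 900x^2 + 1556x + 984
order-4 term: 300x^2 + 1200x + 1328
order-5 term: 240x + 600
order-6 term: 80
the series for exp(2Δ) f terminates at order 6
exp(2Δ) f = (5/4)x^6 + 15x^5 + (457/4)x^4 + 564x^3 + 1822x^2 + 3545x + 3181

the image equals g(x) = (5/4)x^6 + 15x^5 + (457/4)x^4 + 564x^3 + 1822x^2 + 3545x + 3181


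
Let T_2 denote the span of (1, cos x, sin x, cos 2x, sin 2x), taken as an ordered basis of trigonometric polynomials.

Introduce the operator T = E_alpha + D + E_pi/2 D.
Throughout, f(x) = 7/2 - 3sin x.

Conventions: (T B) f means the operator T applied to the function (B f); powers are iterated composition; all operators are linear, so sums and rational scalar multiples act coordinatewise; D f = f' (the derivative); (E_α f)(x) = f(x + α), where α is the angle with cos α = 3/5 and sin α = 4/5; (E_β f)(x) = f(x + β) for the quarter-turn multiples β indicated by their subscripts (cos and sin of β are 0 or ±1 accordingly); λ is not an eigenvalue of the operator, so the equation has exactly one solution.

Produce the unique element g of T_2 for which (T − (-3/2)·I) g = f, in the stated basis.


g(x) = 7/5 + (108/89)cos x - (66/89)sin x

write g with unknown coordinates in the stated basis and equate coefficients in (T − (-3/2)·I) g = f
solving from the highest basis element down gives g = 7/5 + (108/89)cos x - (66/89)sin x
check: T g = 7/5 - (162/89)cos x - (168/89)sin x
so T g − (-3/2)·g = 7/2 - 3sin x = f ✓


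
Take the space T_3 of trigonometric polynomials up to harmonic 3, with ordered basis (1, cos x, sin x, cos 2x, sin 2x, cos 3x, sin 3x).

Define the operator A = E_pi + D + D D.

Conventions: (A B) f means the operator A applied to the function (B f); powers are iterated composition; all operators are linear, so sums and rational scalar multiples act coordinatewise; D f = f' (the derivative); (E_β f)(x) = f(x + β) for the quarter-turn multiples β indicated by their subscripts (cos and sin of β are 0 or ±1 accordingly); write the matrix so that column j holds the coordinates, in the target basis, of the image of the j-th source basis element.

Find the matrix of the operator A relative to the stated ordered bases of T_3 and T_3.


image of 1: 1
image of cos x: -2cos x - sin x
image of sin x: cos x - 2sin x
image of cos 2x: -3cos 2x - 2sin 2x
image of sin 2x: 2cos 2x - 3sin 2x
image of cos 3x: -10cos 3x - 3sin 3x
image of sin 3x: 3cos 3x - 10sin 3x
each image's coordinates form column j of the matrix

the matrix is [[1, 0, 0, 0, 0, 0, 0]; [0, -2, 1, 0, 0, 0, 0]; [0, -1, -2, 0, 0, 0, 0]; [0, 0, 0, -3, 2, 0, 0]; [0, 0, 0, -2, -3, 0, 0]; [0, 0, 0, 0, 0, -10, 3]; [0, 0, 0, 0, 0, -3, -10]] (rows listed top to bottom)


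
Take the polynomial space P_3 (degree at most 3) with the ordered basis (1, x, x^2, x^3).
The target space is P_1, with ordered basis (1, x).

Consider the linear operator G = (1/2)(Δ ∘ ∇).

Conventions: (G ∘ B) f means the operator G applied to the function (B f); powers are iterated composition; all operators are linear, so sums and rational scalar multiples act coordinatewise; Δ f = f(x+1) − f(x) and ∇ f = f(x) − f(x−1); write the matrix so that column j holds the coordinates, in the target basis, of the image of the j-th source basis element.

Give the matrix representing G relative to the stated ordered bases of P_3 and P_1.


image of 1: 0
image of x: 0
image of x^2: 1
image of x^3: 3x
each image's coordinates form column j of the matrix

the matrix is [[0, 0, 1, 0]; [0, 0, 0, 3]] (rows listed top to bottom)


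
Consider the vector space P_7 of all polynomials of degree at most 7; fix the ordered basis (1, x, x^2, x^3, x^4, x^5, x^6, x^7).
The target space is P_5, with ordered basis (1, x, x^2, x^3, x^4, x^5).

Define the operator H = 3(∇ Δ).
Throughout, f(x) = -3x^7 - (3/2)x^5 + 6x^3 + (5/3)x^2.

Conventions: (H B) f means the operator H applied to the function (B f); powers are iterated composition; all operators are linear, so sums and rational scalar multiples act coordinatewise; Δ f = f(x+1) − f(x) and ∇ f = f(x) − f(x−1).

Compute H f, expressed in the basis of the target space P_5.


the result is g(x) = -378x^5 - 720x^3 - 63x + 10

Δ f = -21x^6 - 63x^5 - (225/2)x^4 - 120x^3 - 60x^2 - (43/6)x + 19/6
∇ Δ f = -126x^5 - 240x^3 - 21x + 10/3
(3(∇ Δ)) f = -378x^5 - 720x^3 - 63x + 10


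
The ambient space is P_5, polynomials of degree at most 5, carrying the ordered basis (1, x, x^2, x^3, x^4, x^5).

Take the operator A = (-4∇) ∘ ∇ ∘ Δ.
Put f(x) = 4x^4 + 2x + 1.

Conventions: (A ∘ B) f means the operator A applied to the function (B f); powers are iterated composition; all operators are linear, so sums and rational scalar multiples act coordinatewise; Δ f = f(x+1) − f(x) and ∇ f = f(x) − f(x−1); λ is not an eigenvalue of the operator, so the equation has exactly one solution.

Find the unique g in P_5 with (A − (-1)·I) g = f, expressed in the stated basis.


g(x) = 4x^4 + 386x - 191

write g with unknown coordinates in the stated basis and equate coefficients in (A − (-1)·I) g = f
solving from the highest basis element down gives g = 4x^4 + 386x - 191
check: A g = -384x + 192
so A g − (-1)·g = 4x^4 + 2x + 1 = f ✓


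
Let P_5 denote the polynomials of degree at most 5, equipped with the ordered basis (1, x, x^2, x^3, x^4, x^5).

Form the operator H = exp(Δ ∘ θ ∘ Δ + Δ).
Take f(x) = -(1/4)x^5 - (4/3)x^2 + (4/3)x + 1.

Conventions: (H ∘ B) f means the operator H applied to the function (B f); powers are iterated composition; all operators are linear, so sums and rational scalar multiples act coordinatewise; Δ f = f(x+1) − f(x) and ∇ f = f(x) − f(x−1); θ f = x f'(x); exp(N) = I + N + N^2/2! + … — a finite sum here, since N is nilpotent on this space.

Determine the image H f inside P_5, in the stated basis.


the result is g(x) = -(1/4)x^5 - (5/4)x^4 - 25x^3 - (713/6)x^2 - (4471/12)x - 867/2

order-1 term: -(5/4)x^4 - (45/2)x^3 - 55x^2 - (677/12)x - 65/3
order-2 term: -(5/2)x^3 - 60x^2 - (1055/4)x - 724/3
order-3 term: -(5/2)x^2 - (105/2)x - 625/4
order-4 term: -(5/4)x - 15
order-5 term: -1/4
the series for exp(Δ ∘ θ ∘ Δ + Δ) f terminates at order 5
exp(Δ ∘ θ ∘ Δ + Δ) f = -(1/4)x^5 - (5/4)x^4 - 25x^3 - (713/6)x^2 - (4471/12)x - 867/2
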